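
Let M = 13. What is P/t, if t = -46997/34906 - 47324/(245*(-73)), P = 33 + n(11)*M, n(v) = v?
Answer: 9988700960/73759109 ≈ 135.42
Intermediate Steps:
P = 176 (P = 33 + 11*13 = 33 + 143 = 176)
t = 811350199/624293810 (t = -46997*1/34906 - 47324/(-17885) = -46997/34906 - 47324*(-1/17885) = -46997/34906 + 47324/17885 = 811350199/624293810 ≈ 1.2996)
P/t = 176/(811350199/624293810) = 176*(624293810/811350199) = 9988700960/73759109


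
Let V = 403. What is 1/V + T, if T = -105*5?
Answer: -211574/403 ≈ -525.00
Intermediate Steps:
T = -525
1/V + T = 1/403 - 525 = -211574/403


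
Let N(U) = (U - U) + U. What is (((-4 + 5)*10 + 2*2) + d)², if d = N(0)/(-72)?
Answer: 196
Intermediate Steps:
N(U) = U (N(U) = 0 + U = U)
d = 0 (d = 0/(-72) = 0*(-1/72) = 0)
(((-4 + 5)*10 + 2*2) + d)² = (((-4 + 5)*10 + 2*2) + 0)² = ((1*10 + 4) + 0)² = ((10 + 4) + 0)² = (14 + 0)² = 14² = 196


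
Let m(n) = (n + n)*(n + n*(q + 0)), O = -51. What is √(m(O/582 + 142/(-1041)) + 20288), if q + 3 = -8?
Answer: √206853405134227/100977 ≈ 142.43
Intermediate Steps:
q = -11 (q = -3 - 8 = -11)
m(n) = -20*n² (m(n) = (n + n)*(n + n*(-11 + 0)) = (2*n)*(n + n*(-11)) = (2*n)*(n - 11*n) = (2*n)*(-10*n) = -20*n²)
√(m(O/582 + 142/(-1041)) + 20288) = √(-20*(-51/582 + 142/(-1041))² + 20288) = √(-20*(-51*1/582 + 142*(-1/1041))² + 20288) = √(-20*(-17/194 - 142/1041)² + 20288) = √(-20*(-45245/201954)² + 20288) = √(-20*2047110025/40785418116 + 20288) = √(-10235550125/10196354529 + 20288) = √(206853405134227/10196354529) = √206853405134227/100977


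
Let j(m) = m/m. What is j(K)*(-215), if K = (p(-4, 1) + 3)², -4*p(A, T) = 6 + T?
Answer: -215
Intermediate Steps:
p(A, T) = -3/2 - T/4 (p(A, T) = -(6 + T)/4 = -3/2 - T/4)
K = 25/16 (K = ((-3/2 - ¼*1) + 3)² = ((-3/2 - ¼) + 3)² = (-7/4 + 3)² = (5/4)² = 25/16 ≈ 1.5625)
j(m) = 1
j(K)*(-215) = 1*(-215) = -215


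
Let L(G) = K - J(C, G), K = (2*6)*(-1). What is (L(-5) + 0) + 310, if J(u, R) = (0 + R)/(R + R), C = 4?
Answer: 595/2 ≈ 297.50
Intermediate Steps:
K = -12 (K = 12*(-1) = -12)
J(u, R) = ½ (J(u, R) = R/((2*R)) = R*(1/(2*R)) = ½)
L(G) = -25/2 (L(G) = -12 - 1*½ = -12 - ½ = -25/2)
(L(-5) + 0) + 310 = (-25/2 + 0) + 310 = -25/2 + 310 = 595/2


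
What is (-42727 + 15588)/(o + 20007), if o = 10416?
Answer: -27139/30423 ≈ -0.89206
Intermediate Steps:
(-42727 + 15588)/(o + 20007) = (-42727 + 15588)/(10416 + 20007) = -27139/30423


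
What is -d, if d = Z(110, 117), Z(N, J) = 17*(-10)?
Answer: 170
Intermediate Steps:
Z(N, J) = -170
d = -170
-d = -1*(-170) = 170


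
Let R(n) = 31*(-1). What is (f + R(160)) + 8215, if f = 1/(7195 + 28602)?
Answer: 292962649/35797 ≈ 8184.0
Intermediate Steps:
R(n) = -31
f = 1/35797 ≈ 2.7935e-5
(f + R(160)) + 8215 = (1/35797 - 31) + 8215 = -1109706/35797 + 8215 = 292962649/35797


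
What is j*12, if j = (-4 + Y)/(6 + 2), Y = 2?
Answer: -3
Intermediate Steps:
j = -¼ (j = (-4 + 2)/(6 + 2) = -2/8 = -2*⅛ = -¼ ≈ -0.25000)
j*12 = -¼*12 = -3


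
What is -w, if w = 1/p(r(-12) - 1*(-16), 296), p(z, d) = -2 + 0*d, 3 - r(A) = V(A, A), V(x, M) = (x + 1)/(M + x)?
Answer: ½ ≈ 0.50000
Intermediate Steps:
V(x, M) = (1 + x)/(M + x)
r(A) = 3 - (1 + A)/(2*A) (r(A) = 3 - (1 + A)/(A + A) = 3 - (1 + A)/(2*A))
p(z, d) = -2 (p(z, d) = -2 + 0 = -2)
w = -½ (w = 1/(-2) = -½ ≈ -0.50000)
-w = -1*(-½) = ½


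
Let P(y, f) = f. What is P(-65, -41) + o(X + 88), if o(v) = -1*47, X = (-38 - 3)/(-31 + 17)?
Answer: -88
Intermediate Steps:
X = 41/14 (X = -41/(-14) = -41*(-1/14) = 41/14 ≈ 2.9286)
o(v) = -47
P(-65, -41) + o(X + 88) = -41 - 47 = -88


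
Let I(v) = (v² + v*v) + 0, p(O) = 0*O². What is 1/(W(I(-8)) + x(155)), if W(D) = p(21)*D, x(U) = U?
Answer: 1/155 ≈ 0.0064516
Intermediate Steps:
p(O) = 0
I(v) = 2*v² (I(v) = (v² + v²) + 0 = 2*v² + 0 = 2*v²)
W(D) = 0 (W(D) = 0*D = 0)
1/(W(I(-8)) + x(155)) = 1/(0 + 155) = 1/155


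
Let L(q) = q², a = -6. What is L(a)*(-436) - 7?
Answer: -15703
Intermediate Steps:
L(a)*(-436) - 7 = (-6)²*(-436) - 7 = 36*(-436) - 7 = -15696 - 7 = -15703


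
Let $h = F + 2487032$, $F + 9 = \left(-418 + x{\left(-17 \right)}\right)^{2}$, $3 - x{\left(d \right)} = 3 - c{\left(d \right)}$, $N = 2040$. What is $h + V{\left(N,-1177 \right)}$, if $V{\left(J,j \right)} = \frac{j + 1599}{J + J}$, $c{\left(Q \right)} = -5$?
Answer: $\frac{5438542291}{2040} \approx 2.666 \cdot 10^{6}$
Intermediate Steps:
$V{\left(J,j \right)} = \frac{1599 + j}{2 J}$
$x{\left(d \right)} = -5$ ($x{\left(d \right)} = 3 - \left(3 - -5\right) = 3 - \left(3 + 5\right) = 3 - 8 = -5$)
$F = 178920$ ($F = -9 + \left(-418 - 5\right)^{2} = -9 + \left(-423\right)^{2} = -9 + 178929 = 178920$)
$h = 2665952$ ($h = 178920 + 2487032 = 2665952$)
$h + V{\left(N,-1177 \right)} = 2665952 + \frac{1599 - 1177}{2 \cdot 2040} = 2665952 + \frac{1}{2} \cdot \frac{1}{2040} \cdot 422 = 2665952 + \frac{211}{2040} = \frac{5438542291}{2040}$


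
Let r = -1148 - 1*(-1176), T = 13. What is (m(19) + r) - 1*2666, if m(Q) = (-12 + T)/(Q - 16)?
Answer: -7913/3 ≈ -2637.7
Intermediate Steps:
m(Q) = 1/(-16 + Q) (m(Q) = (-12 + 13)/(Q - 16) = 1/(-16 + Q))
r = 28 (r = -1148 + 1176 = 28)
(m(19) + r) - 1*2666 = (1/(-16 + 19) + 28) - 1*2666 = (1/3 + 28) - 2666 = (⅓ + 28) - 2666 = 85/3 - 2666 = -7913/3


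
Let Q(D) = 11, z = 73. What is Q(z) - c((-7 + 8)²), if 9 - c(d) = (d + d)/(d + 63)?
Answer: 65/32 ≈ 2.0313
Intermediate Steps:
c(d) = 9 - 2*d/(63 + d) (c(d) = 9 - (d + d)/(d + 63) = 9 - 2*d/(63 + d))
Q(z) - c((-7 + 8)²) = 11 - 7*(81 + (-7 + 8)²)/(63 + (-7 + 8)²) = 11 - 7*(81 + 1²)/(63 + 1²) = 11 - 7*(81 + 1)/(63 + 1) = 11 - 7*82/64 = 11 - 1*287/32 = 11 - 287/32 = 65/32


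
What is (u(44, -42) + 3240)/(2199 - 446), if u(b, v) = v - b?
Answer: 3154/1753 ≈ 1.7992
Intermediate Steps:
(u(44, -42) + 3240)/(2199 - 446) = ((-42 - 1*44) + 3240)/(2199 - 446) = ((-42 - 44) + 3240)/1753 = (-86 + 3240)*(1/1753) = 3154*(1/1753) = 3154/1753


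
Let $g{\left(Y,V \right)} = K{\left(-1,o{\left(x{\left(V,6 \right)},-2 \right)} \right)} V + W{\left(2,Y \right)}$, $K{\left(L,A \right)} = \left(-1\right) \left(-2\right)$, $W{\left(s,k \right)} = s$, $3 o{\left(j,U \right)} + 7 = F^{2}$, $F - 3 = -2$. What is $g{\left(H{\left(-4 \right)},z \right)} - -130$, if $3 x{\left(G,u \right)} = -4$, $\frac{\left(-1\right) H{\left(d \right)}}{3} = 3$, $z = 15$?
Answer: $162$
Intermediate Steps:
$F = 1$ ($F = 3 - 2 = 1$)
$H{\left(d \right)} = -9$ ($H{\left(d \right)} = \left(-3\right) 3 = -9$)
$x{\left(G,u \right)} = - \frac{4}{3}$ ($x{\left(G,u \right)} = \frac{1}{3} \left(-4\right) = - \frac{4}{3}$)
$o{\left(j,U \right)} = -2$ ($o{\left(j,U \right)} = - \frac{7}{3} + \frac{1^{2}}{3} = - \frac{7}{3} + \frac{1}{3} \cdot 1 = - \frac{7}{3} + \frac{1}{3} = -2$)
$K{\left(L,A \right)} = 2$
$g{\left(Y,V \right)} = 2 + 2 V$ ($g{\left(Y,V \right)} = 2 V + 2 = 2 + 2 V$)
$g{\left(H{\left(-4 \right)},z \right)} - -130 = \left(2 + 2 \cdot 15\right) - -130 = \left(2 + 30\right) + 130 = 32 + 130 = 162$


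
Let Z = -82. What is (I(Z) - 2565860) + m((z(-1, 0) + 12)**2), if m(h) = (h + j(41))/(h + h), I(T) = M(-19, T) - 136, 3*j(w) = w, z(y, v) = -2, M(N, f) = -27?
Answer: -1539613459/600 ≈ -2.5660e+6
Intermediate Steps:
j(w) = w/3
I(T) = -163 (I(T) = -27 - 136 = -163)
m(h) = (41/3 + h)/(2*h) (m(h) = (h + (1/3)*41)/(h + h) = (h + 41/3)/((2*h)) = (41/3 + h)*(1/(2*h)) = (41/3 + h)/(2*h))
(I(Z) - 2565860) + m((z(-1, 0) + 12)**2) = (-163 - 2565860) + (41 + 3*(-2 + 12)**2)/(6*((-2 + 12)**2)) = -2566023 + (41 + 3*10**2)/(6*(10**2)) = -2566023 + (1/6)*(41 + 3*100)/100 = -2566023 + (1/6)*(1/100)*(41 + 300) = -2566023 + (1/6)*(1/100)*341 = -2566023 + 341/600 = -1539613459/600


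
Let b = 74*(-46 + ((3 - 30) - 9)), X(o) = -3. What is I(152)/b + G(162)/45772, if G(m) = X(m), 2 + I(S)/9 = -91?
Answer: 2393310/17359031 ≈ 0.13787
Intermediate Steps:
I(S) = -837 (I(S) = -18 + 9*(-91) = -18 - 819 = -837)
b = -6068 (b = 74*(-46 + (-27 - 9)) = 74*(-46 - 36) = 74*(-82) = -6068)
G(m) = -3
I(152)/b + G(162)/45772 = -837/(-6068) - 3/45772 = -837*(-1/6068) - 3*1/45772 = 837/6068 - 3/45772 = 2393310/17359031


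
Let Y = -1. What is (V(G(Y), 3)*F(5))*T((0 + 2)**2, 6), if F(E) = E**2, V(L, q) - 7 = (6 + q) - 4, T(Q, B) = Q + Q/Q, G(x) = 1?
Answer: 1500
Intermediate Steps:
T(Q, B) = 1 + Q (T(Q, B) = Q + 1 = 1 + Q)
V(L, q) = 9 + q (V(L, q) = 7 + ((6 + q) - 4) = 7 + (2 + q) = 9 + q)
(V(G(Y), 3)*F(5))*T((0 + 2)**2, 6) = ((9 + 3)*5**2)*(1 + (0 + 2)**2) = (12*25)*(1 + 2**2) = 300*(1 + 4) = 300*5 = 1500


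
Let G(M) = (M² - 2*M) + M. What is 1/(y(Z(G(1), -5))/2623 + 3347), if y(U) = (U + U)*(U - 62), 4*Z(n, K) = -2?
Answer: 5246/17558487 ≈ 0.00029877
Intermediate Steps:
G(M) = M² - M
Z(n, K) = -½ (Z(n, K) = (¼)*(-2) = -½)
y(U) = 2*U*(-62 + U) (y(U) = (2*U)*(-62 + U) = 2*U*(-62 + U))
1/(y(Z(G(1), -5))/2623 + 3347) = 1/((2*(-½)*(-62 - ½))/2623 + 3347) = 1/((2*(-½)*(-125/2))*(1/2623) + 3347) = 1/((125/2)*(1/2623) + 3347) = 1/(125/5246 + 3347) = 1/(17558487/5246) = 5246/17558487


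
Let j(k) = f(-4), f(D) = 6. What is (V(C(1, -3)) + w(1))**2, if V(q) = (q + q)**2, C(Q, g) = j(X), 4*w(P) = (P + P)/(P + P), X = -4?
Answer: 332929/16 ≈ 20808.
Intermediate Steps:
w(P) = 1/4 (w(P) = ((P + P)/(P + P))/4 = ((2*P)/((2*P)))/4 = ((2*P)*(1/(2*P)))/4 = (1/4)*1 = 1/4)
j(k) = 6
C(Q, g) = 6
V(q) = 4*q**2 (V(q) = (2*q)**2 = 4*q**2)
(V(C(1, -3)) + w(1))**2 = (4*6**2 + 1/4)**2 = (4*36 + 1/4)**2 = (144 + 1/4)**2 = (577/4)**2 = 332929/16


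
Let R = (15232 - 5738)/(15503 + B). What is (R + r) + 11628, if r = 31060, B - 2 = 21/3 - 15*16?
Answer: 325970315/7636 ≈ 42689.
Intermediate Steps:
B = -231 (B = 2 + (21/3 - 15*16) = 2 + (21*(1/3) - 240) = 2 + (7 - 240) = 2 - 233 = -231)
R = 4747/7636 (R = (15232 - 5738)/(15503 - 231) = 9494/15272 = 9494*(1/15272) = 4747/7636 ≈ 0.62166)
(R + r) + 11628 = (4747/7636 + 31060) + 11628 = 237178907/7636 + 11628 = 325970315/7636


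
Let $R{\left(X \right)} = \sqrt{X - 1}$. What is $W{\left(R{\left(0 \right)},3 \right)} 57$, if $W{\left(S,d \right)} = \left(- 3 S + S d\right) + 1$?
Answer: $57$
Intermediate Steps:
$R{\left(X \right)} = \sqrt{-1 + X}$
$W{\left(S,d \right)} = 1 - 3 S + S d$
$W{\left(R{\left(0 \right)},3 \right)} 57 = \left(1 - 3 \sqrt{-1 + 0} + \sqrt{-1 + 0} \cdot 3\right) 57 = \left(1 - 3 \sqrt{-1} + \sqrt{-1} \cdot 3\right) 57 = \left(1 - 3 i + i 3\right) 57 = \left(1 - 3 i + 3 i\right) 57 = 1 \cdot 57 = 57$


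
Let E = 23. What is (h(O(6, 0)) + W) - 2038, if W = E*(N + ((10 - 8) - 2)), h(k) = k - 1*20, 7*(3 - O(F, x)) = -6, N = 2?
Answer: -14057/7 ≈ -2008.1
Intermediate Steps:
O(F, x) = 27/7 (O(F, x) = 3 - ⅐*(-6) = 3 + 6/7 = 27/7)
h(k) = -20 + k (h(k) = k - 20 = -20 + k)
W = 46 (W = 23*(2 + ((10 - 8) - 2)) = 23*(2 + (2 - 2)) = 23*(2 + 0) = 23*2 = 46)
(h(O(6, 0)) + W) - 2038 = ((-20 + 27/7) + 46) - 2038 = (-113/7 + 46) - 2038 = 209/7 - 2038 = -14057/7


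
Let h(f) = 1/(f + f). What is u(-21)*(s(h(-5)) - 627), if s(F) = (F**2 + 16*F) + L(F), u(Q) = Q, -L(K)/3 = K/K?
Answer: 1326339/100 ≈ 13263.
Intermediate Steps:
L(K) = -3 (L(K) = -3*K/K = -3*1 = -3)
h(f) = 1/(2*f)
s(F) = -3 + F**2 + 16*F (s(F) = (F**2 + 16*F) - 3 = -3 + F**2 + 16*F)
u(-21)*(s(h(-5)) - 627) = -21*((-3 + ((1/2)/(-5))**2 + 16*((1/2)/(-5))) - 627) = -21*((-3 + ((1/2)*(-1/5))**2 + 16*((1/2)*(-1/5))) - 627) = -21*((-3 + (-1/10)**2 + 16*(-1/10)) - 627) = -21*((-3 + 1/100 - 8/5) - 627) = -21*(-459/100 - 627) = -21*(-63159/100) = 1326339/100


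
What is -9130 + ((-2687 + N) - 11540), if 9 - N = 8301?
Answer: -31649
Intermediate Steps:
N = -8292 (N = 9 - 1*8301 = 9 - 8301 = -8292)
-9130 + ((-2687 + N) - 11540) = -9130 + ((-2687 - 8292) - 11540) = -9130 + (-10979 - 11540) = -9130 - 22519 = -31649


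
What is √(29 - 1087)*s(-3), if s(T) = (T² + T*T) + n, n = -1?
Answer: 391*I*√2 ≈ 552.96*I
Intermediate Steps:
s(T) = -1 + 2*T² (s(T) = (T² + T*T) - 1 = (T² + T²) - 1 = 2*T² - 1 = -1 + 2*T²)
√(29 - 1087)*s(-3) = √(29 - 1087)*(-1 + 2*(-3)²) = √(-1058)*(-1 + 2*9) = (23*I*√2)*(-1 + 18) = (23*I*√2)*17 = 391*I*√2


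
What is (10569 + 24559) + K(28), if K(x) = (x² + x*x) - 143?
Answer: 36553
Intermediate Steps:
K(x) = -143 + 2*x² (K(x) = (x² + x²) - 143 = 2*x² - 143 = -143 + 2*x²)
(10569 + 24559) + K(28) = (10569 + 24559) + (-143 + 2*28²) = 35128 + (-143 + 2*784) = 35128 + (-143 + 1568) = 35128 + 1425 = 36553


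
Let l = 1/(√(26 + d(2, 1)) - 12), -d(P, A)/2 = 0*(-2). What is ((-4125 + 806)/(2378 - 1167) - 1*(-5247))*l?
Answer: -38104788/71449 - 3175399*√26/71449 ≈ -759.93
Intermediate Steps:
d(P, A) = 0 (d(P, A) = -0*(-2) = -2*0 = 0)
l = 1/(-12 + √26) (l = 1/(√(26 + 0) - 12) = 1/(√26 - 12) = 1/(-12 + √26) ≈ -0.14491)
((-4125 + 806)/(2378 - 1167) - 1*(-5247))*l = ((-4125 + 806)/(2378 - 1167) - 1*(-5247))*(-6/59 - √26/118) = (-3319/1211 + 5247)*(-6/59 - √26/118) = 6350798*(-6/59 - √26/118)/1211 = -38104788/71449 - 3175399*√26/71449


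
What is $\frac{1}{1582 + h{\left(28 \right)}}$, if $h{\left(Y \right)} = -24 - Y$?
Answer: $\frac{1}{1530} \approx 0.00065359$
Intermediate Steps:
$\frac{1}{1582 + h{\left(28 \right)}} = \frac{1}{1582 - 52} = \frac{1}{1530}$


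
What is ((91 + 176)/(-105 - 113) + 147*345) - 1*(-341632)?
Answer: 85531379/218 ≈ 3.9235e+5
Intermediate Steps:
((91 + 176)/(-105 - 113) + 147*345) - 1*(-341632) = (267/(-218) + 50715) + 341632 = (267*(-1/218) + 50715) + 341632 = (-267/218 + 50715) + 341632 = 11055603/218 + 341632 = 85531379/218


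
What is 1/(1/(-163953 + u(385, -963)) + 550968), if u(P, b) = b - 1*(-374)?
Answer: 164542/90657376655 ≈ 1.8150e-6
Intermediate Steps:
u(P, b) = 374 + b (u(P, b) = b + 374 = 374 + b)
1/(1/(-163953 + u(385, -963)) + 550968) = 1/(1/(-163953 + (374 - 963)) + 550968) = 1/(1/(-163953 - 589) + 550968) = 1/(1/(-164542) + 550968) = 1/(-1/164542 + 550968) = 1/(90657376655/164542) = 164542/90657376655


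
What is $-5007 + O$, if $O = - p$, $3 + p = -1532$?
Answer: $-3472$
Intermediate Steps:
$p = -1535$ ($p = -3 - 1532 = -1535$)
$O = 1535$ ($O = \left(-1\right) \left(-1535\right) = 1535$)
$-5007 + O = -5007 + 1535 = -3472$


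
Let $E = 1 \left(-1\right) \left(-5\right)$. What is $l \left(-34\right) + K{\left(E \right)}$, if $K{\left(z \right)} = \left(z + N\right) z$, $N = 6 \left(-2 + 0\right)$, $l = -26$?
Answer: $849$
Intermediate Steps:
$N = -12$ ($N = 6 \left(-2\right) = -12$)
$E = 5$ ($E = \left(-1\right) \left(-5\right) = 5$)
$K{\left(z \right)} = z \left(-12 + z\right)$ ($K{\left(z \right)} = \left(z - 12\right) z = \left(-12 + z\right) z = z \left(-12 + z\right)$)
$l \left(-34\right) + K{\left(E \right)} = \left(-26\right) \left(-34\right) + 5 \left(-12 + 5\right) = 884 + 5 \left(-7\right) = 884 - 35 = 849$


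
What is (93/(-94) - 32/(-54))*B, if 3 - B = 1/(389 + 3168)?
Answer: -5372345/4513833 ≈ -1.1902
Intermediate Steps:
B = 10670/3557 (B = 3 - 1/(389 + 3168) = 3 - 1/3557 = 10670/3557 ≈ 2.9997)
(93/(-94) - 32/(-54))*B = (93/(-94) - 32/(-54))*(10670/3557) = (93*(-1/94) - 32*(-1/54))*(10670/3557) = (-93/94 + 16/27)*(10670/3557) = -1007/2538*10670/3557 = -5372345/4513833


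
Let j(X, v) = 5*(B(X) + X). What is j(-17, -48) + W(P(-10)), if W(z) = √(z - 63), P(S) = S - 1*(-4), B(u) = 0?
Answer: -85 + I*√69 ≈ -85.0 + 8.3066*I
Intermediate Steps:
P(S) = 4 + S (P(S) = S + 4 = 4 + S)
j(X, v) = 5*X (j(X, v) = 5*(0 + X) = 5*X)
W(z) = √(-63 + z)
j(-17, -48) + W(P(-10)) = 5*(-17) + √(-63 + (4 - 10)) = -85 + √(-63 - 6) = -85 + √(-69) = -85 + I*√69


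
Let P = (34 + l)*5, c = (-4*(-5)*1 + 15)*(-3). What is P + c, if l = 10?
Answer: 115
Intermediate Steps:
c = -105 (c = (20*1 + 15)*(-3) = (20 + 15)*(-3) = 35*(-3) = -105)
P = 220 (P = (34 + 10)*5 = 44*5 = 220)
P + c = 220 - 105 = 115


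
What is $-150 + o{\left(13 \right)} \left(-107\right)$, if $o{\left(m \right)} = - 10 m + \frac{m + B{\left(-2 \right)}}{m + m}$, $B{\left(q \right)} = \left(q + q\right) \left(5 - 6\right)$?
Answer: $\frac{355941}{26} \approx 13690.0$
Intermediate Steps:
$B{\left(q \right)} = - 2 q$ ($B{\left(q \right)} = 2 q \left(5 - 6\right) = 2 q \left(-1\right) = - 2 q$)
$o{\left(m \right)} = - 10 m + \frac{4 + m}{2 m}$ ($o{\left(m \right)} = - 10 m + \frac{m - -4}{m + m} = - 10 m + \frac{m + 4}{2 m} = - 10 m + \left(4 + m\right) \frac{1}{2 m} = - 10 m + \frac{4 + m}{2 m}$)
$-150 + o{\left(13 \right)} \left(-107\right) = -150 + \left(\frac{1}{2} - 130 + \frac{2}{13}\right) \left(-107\right) = -150 - - \frac{359841}{26} = -150 + \frac{359841}{26} = \frac{355941}{26}$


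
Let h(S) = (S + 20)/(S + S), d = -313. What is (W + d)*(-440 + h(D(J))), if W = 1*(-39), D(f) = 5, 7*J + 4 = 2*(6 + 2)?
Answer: 154000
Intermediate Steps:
J = 12/7 (J = -4/7 + (2*(6 + 2))/7 = -4/7 + (2*8)/7 = -4/7 + (⅐)*16 = -4/7 + 16/7 = 12/7 ≈ 1.7143)
h(S) = (20 + S)/(2*S) (h(S) = (20 + S)/((2*S)) = (20 + S)*(1/(2*S)) = (20 + S)/(2*S))
W = -39
(W + d)*(-440 + h(D(J))) = (-39 - 313)*(-440 + (½)*(20 + 5)/5) = -352*(-440 + (½)*(⅕)*25) = -352*(-440 + 5/2) = -352*(-875/2) = 154000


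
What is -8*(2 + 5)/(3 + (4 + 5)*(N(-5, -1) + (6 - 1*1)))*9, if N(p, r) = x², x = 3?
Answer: -168/43 ≈ -3.9070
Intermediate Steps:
N(p, r) = 9 (N(p, r) = 3² = 9)
-8*(2 + 5)/(3 + (4 + 5)*(N(-5, -1) + (6 - 1*1)))*9 = -8*(2 + 5)/(3 + (4 + 5)*(9 + (6 - 1*1)))*9 = -56/(3 + 9*(9 + (6 - 1)))*9 = -56/(3 + 9*(9 + 5))*9 = -56/(3 + 9*14)*9 = -56/(3 + 126)*9 = -56/129*9 = -168/43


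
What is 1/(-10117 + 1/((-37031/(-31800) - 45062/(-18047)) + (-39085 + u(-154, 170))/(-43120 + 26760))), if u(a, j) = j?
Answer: -177218395286/1792889164747037 ≈ -9.8845e-5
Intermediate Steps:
1/(-10117 + 1/((-37031/(-31800) - 45062/(-18047)) + (-39085 + u(-154, 170))/(-43120 + 26760))) = 1/(-10117 + 1/((-37031/(-31800) - 45062/(-18047)) + (-39085 + 170)/(-43120 + 26760))) = 1/(-10117 + 1/((-37031*(-1/31800) - 45062*(-1/18047)) - 38915/(-16360))) = 1/(-10117 + 1/((37031/31800 + 45062/18047) - 38915*(-1/16360))) = 1/(-10117 + 1/(2101270057/573894600 + 7783/3272)) = 1/(-10117 + 1/(177218395286/29340361425)) = 1/(-10117 + 29340361425/177218395286) = 1/(-1792889164747037/177218395286) = -177218395286/1792889164747037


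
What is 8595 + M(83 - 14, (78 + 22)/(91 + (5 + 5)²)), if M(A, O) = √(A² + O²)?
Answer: 8595 + √173696041/191 ≈ 8664.0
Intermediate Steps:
8595 + M(83 - 14, (78 + 22)/(91 + (5 + 5)²)) = 8595 + √((83 - 14)² + ((78 + 22)/(91 + (5 + 5)²))²) = 8595 + √(69² + (100/(91 + 10²))²) = 8595 + √(4761 + (100/(91 + 100))²) = 8595 + √(4761 + (100/191)²) = 8595 + √(4761 + 10000/36481) = 8595 + √(173696041/36481) = 8595 + √173696041/191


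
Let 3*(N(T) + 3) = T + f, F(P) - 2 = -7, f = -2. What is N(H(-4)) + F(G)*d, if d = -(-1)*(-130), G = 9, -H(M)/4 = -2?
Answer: 649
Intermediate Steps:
H(M) = 8 (H(M) = -4*(-2) = 8)
F(P) = -5 (F(P) = 2 - 7 = -5)
d = -130 (d = -1*130 = -130)
N(T) = -11/3 + T/3 (N(T) = -3 + (T - 2)/3 = -3 + (-2 + T)/3 = -3 + (-2/3 + T/3) = -11/3 + T/3)
N(H(-4)) + F(G)*d = (-11/3 + (1/3)*8) - 5*(-130) = (-11/3 + 8/3) + 650 = -1 + 650 = 649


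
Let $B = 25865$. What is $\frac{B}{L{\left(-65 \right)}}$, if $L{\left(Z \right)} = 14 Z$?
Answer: $- \frac{739}{26} \approx -28.423$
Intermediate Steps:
$\frac{B}{L{\left(-65 \right)}} = \frac{25865}{14 \left(-65\right)} = \frac{25865}{-910} = 25865 \left(- \frac{1}{910}\right) = - \frac{739}{26}$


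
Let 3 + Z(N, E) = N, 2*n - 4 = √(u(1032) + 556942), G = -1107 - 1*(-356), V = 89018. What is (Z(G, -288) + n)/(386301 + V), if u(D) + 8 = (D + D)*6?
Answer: -752/475319 + √569318/950638 ≈ -0.00078839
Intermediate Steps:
u(D) = -8 + 12*D (u(D) = -8 + (D + D)*6 = -8 + (2*D)*6 = -8 + 12*D)
G = -751 (G = -1107 + 356 = -751)
n = 2 + √569318/2 (n = 2 + √((-8 + 12*1032) + 556942)/2 = 2 + √((-8 + 12384) + 556942)/2 = 2 + √(12376 + 556942)/2 = 2 + √569318/2 ≈ 379.27)
Z(N, E) = -3 + N
(Z(G, -288) + n)/(386301 + V) = ((-3 - 751) + (2 + √569318/2))/(386301 + 89018) = (-754 + (2 + √569318/2))/475319 = (-752 + √569318/2)*(1/475319) = -752/475319 + √569318/950638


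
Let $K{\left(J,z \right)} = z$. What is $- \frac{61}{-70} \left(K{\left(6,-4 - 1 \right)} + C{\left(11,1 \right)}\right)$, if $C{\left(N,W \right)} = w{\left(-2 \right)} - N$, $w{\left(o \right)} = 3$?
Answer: $- \frac{793}{70} \approx -11.329$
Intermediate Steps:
$C{\left(N,W \right)} = 3 - N$
$- \frac{61}{-70} \left(K{\left(6,-4 - 1 \right)} + C{\left(11,1 \right)}\right) = - \frac{61}{-70} \left(\left(-4 - 1\right) + \left(3 - 11\right)\right) = \left(-61\right) \left(- \frac{1}{70}\right) \left(\left(-4 - 1\right) + \left(3 - 11\right)\right) = \frac{61 \left(-5 - 8\right)}{70} = \frac{61}{70} \left(-13\right) = - \frac{793}{70}$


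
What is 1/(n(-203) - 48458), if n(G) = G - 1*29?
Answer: -1/48690 ≈ -2.0538e-5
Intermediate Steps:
n(G) = -29 + G (n(G) = G - 29 = -29 + G)
1/(n(-203) - 48458) = 1/((-29 - 203) - 48458) = 1/(-232 - 48458) = 1/(-48690) = -1/48690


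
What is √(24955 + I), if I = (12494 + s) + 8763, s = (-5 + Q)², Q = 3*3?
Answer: 2*√11557 ≈ 215.01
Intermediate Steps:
Q = 9
s = 16 (s = (-5 + 9)² = 4² = 16)
I = 21273 (I = (12494 + 16) + 8763 = 12510 + 8763 = 21273)
√(24955 + I) = √(24955 + 21273) = √46228 = 2*√11557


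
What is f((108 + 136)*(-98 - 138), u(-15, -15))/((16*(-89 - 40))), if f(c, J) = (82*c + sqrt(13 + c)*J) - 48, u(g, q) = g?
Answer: 295121/129 + 5*I*sqrt(57571)/688 ≈ 2287.8 + 1.7437*I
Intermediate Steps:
f(c, J) = -48 + 82*c + J*sqrt(13 + c) (f(c, J) = (82*c + J*sqrt(13 + c)) - 48 = -48 + 82*c + J*sqrt(13 + c))
f((108 + 136)*(-98 - 138), u(-15, -15))/((16*(-89 - 40))) = (-48 + 82*((108 + 136)*(-98 - 138)) - 15*sqrt(13 + (108 + 136)*(-98 - 138)))/((16*(-89 - 40))) = (-48 + 82*(244*(-236)) - 15*sqrt(13 + 244*(-236)))/((16*(-129))) = (-48 + 82*(-57584) - 15*sqrt(13 - 57584))/(-2064) = (-48 - 4721888 - 15*I*sqrt(57571))*(-1/2064) = (-4721936 - 15*I*sqrt(57571))*(-1/2064) = 295121/129 + 5*I*sqrt(57571)/688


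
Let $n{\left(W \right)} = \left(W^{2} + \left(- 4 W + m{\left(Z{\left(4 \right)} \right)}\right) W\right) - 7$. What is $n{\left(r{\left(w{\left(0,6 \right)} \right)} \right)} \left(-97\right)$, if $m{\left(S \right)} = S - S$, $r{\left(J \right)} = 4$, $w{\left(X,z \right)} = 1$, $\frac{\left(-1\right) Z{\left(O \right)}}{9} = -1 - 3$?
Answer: $5335$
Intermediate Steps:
$Z{\left(O \right)} = 36$ ($Z{\left(O \right)} = - 9 \left(-1 - 3\right) = \left(-9\right) \left(-4\right) = 36$)
$m{\left(S \right)} = 0$
$n{\left(W \right)} = -7 - 3 W^{2}$ ($n{\left(W \right)} = \left(W^{2} + \left(- 4 W + 0\right) W\right) - 7 = \left(W^{2} + - 4 W W\right) - 7 = \left(W^{2} - 4 W^{2}\right) - 7 = - 3 W^{2} - 7 = -7 - 3 W^{2}$)
$n{\left(r{\left(w{\left(0,6 \right)} \right)} \right)} \left(-97\right) = \left(-7 - 3 \cdot 4^{2}\right) \left(-97\right) = \left(-7 - 48\right) \left(-97\right) = \left(-55\right) \left(-97\right) = 5335$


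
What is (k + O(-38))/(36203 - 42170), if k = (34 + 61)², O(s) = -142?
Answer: -329/221 ≈ -1.4887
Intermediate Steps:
k = 9025 (k = 95² = 9025)
(k + O(-38))/(36203 - 42170) = (9025 - 142)/(36203 - 42170) = 8883/(-5967) = 8883*(-1/5967) = -329/221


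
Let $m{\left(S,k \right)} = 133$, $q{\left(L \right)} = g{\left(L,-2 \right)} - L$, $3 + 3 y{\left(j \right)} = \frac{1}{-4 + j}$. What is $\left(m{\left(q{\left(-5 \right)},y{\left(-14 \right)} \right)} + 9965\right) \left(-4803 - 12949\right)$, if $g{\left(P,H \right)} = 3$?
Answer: $-179259696$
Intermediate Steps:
$y{\left(j \right)} = -1 + \frac{1}{3 \left(-4 + j\right)}$
$q{\left(L \right)} = 3 - L$
$\left(m{\left(q{\left(-5 \right)},y{\left(-14 \right)} \right)} + 9965\right) \left(-4803 - 12949\right) = \left(133 + 9965\right) \left(-4803 - 12949\right) = 10098 \left(-17752\right) = -179259696$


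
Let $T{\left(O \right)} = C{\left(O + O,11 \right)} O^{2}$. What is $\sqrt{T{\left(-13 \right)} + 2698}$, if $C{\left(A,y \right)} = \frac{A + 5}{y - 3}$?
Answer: $\frac{\sqrt{36070}}{4} \approx 47.48$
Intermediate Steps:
$C{\left(A,y \right)} = \frac{5 + A}{-3 + y}$
$T{\left(O \right)} = O^{2} \left(\frac{5}{8} + \frac{O}{4}\right)$ ($T{\left(O \right)} = \frac{5 + \left(O + O\right)}{-3 + 11} O^{2} = \frac{5 + 2 O}{8} O^{2} = \left(\frac{5}{8} + \frac{O}{4}\right) O^{2} = O^{2} \left(\frac{5}{8} + \frac{O}{4}\right)$)
$\sqrt{T{\left(-13 \right)} + 2698} = \sqrt{\frac{\left(-13\right)^{2} \left(5 + 2 \left(-13\right)\right)}{8} + 2698} = \sqrt{\frac{1}{8} \cdot 169 \left(5 - 26\right) + 2698} = \sqrt{\frac{1}{8} \cdot 169 \left(-21\right) + 2698} = \sqrt{- \frac{3549}{8} + 2698} = \sqrt{\frac{18035}{8}} = \frac{\sqrt{36070}}{4}$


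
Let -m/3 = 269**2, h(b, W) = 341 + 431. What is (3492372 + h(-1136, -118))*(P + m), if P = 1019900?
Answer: 2804355386648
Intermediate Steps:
h(b, W) = 772
m = -217083 (m = -3*269**2 = -3*72361 = -217083)
(3492372 + h(-1136, -118))*(P + m) = (3492372 + 772)*(1019900 - 217083) = 3493144*802817 = 2804355386648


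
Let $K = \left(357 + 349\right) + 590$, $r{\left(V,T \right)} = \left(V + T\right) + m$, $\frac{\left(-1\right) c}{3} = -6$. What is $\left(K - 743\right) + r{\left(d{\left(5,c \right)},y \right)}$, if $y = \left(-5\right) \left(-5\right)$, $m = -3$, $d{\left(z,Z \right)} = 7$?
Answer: $582$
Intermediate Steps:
$c = 18$ ($c = \left(-3\right) \left(-6\right) = 18$)
$y = 25$
$r{\left(V,T \right)} = -3 + T + V$ ($r{\left(V,T \right)} = \left(V + T\right) - 3 = \left(T + V\right) - 3 = -3 + T + V$)
$K = 1296$ ($K = 706 + 590 = 1296$)
$\left(K - 743\right) + r{\left(d{\left(5,c \right)},y \right)} = \left(1296 - 743\right) + \left(-3 + 25 + 7\right) = \left(1296 - 743\right) + 29 = 553 + 29 = 582$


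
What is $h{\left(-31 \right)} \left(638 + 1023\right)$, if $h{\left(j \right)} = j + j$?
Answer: $-102982$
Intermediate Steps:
$h{\left(j \right)} = 2 j$
$h{\left(-31 \right)} \left(638 + 1023\right) = 2 \left(-31\right) \left(638 + 1023\right) = \left(-62\right) 1661 = -102982$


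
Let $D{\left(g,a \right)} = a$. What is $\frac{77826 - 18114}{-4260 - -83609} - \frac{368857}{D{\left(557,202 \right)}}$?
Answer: $- \frac{29256372269}{16028498} \approx -1825.3$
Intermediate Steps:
$\frac{77826 - 18114}{-4260 - -83609} - \frac{368857}{D{\left(557,202 \right)}} = \frac{77826 - 18114}{-4260 - -83609} - \frac{368857}{202} = \frac{59712}{-4260 + 83609} - \frac{368857}{202} = \frac{59712}{79349} - \frac{368857}{202} = - \frac{29256372269}{16028498}$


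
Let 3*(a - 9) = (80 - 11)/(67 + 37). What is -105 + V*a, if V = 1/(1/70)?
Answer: 28105/52 ≈ 540.48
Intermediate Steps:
V = 70 (V = 1/(1/70) = 70)
a = 959/104 (a = 9 + ((80 - 11)/(67 + 37))/3 = 9 + (69/104)/3 = 9 + (69*(1/104))/3 = 9 + (1/3)*(69/104) = 9 + 23/104 = 959/104 ≈ 9.2212)
-105 + V*a = -105 + 70*(959/104) = -105 + 33565/52 = 28105/52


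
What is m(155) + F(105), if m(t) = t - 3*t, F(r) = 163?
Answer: -147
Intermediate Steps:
m(t) = -2*t
m(155) + F(105) = -2*155 + 163 = -310 + 163 = -147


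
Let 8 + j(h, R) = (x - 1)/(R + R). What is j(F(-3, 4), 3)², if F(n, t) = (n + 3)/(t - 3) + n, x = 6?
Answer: 1849/36 ≈ 51.361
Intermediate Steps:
F(n, t) = n + (3 + n)/(-3 + t) (F(n, t) = (3 + n)/(-3 + t) + n = n + (3 + n)/(-3 + t))
j(h, R) = -8 + 5/(2*R) (j(h, R) = -8 + (6 - 1)/(R + R) = -8 + 5/((2*R)) = -8 + 5*(1/(2*R)) = -8 + 5/(2*R))
j(F(-3, 4), 3)² = (-8 + (5/2)/3)² = (-8 + (5/2)*(⅓))² = (-8 + ⅚)² = (-43/6)² = 1849/36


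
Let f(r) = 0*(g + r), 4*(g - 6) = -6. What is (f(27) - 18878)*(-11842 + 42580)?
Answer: -580271964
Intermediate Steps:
g = 9/2 (g = 6 + (¼)*(-6) = 6 - 3/2 = 9/2 ≈ 4.5000)
f(r) = 0 (f(r) = 0*(9/2 + r) = 0)
(f(27) - 18878)*(-11842 + 42580) = (0 - 18878)*(-11842 + 42580) = -18878*30738 = -580271964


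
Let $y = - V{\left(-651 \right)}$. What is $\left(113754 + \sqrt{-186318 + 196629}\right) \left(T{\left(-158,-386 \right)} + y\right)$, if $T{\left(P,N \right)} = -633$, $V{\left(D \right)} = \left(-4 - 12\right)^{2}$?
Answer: $-101127306 - 889 \sqrt{10311} \approx -1.0122 \cdot 10^{8}$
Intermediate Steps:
$V{\left(D \right)} = 256$ ($V{\left(D \right)} = \left(-16\right)^{2} = 256$)
$y = -256$ ($y = \left(-1\right) 256 = -256$)
$\left(113754 + \sqrt{-186318 + 196629}\right) \left(T{\left(-158,-386 \right)} + y\right) = \left(113754 + \sqrt{-186318 + 196629}\right) \left(-633 - 256\right) = \left(113754 + \sqrt{10311}\right) \left(-889\right) = -101127306 - 889 \sqrt{10311}$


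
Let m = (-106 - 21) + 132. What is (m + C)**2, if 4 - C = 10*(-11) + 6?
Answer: 12769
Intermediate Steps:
m = 5 (m = -127 + 132 = 5)
C = 108 (C = 4 - (10*(-11) + 6) = 4 - (-110 + 6) = 4 - 1*(-104) = 4 + 104 = 108)
(m + C)**2 = (5 + 108)**2 = 113**2 = 12769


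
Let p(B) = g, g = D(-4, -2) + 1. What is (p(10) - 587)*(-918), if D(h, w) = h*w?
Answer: 530604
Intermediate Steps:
g = 9 (g = -4*(-2) + 1 = 8 + 1 = 9)
p(B) = 9
(p(10) - 587)*(-918) = (9 - 587)*(-918) = -578*(-918) = 530604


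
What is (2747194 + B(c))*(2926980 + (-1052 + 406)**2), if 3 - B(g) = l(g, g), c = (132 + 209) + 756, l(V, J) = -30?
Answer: 9187540267192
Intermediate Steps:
c = 1097 (c = 341 + 756 = 1097)
B(g) = 33 (B(g) = 3 - 1*(-30) = 3 + 30 = 33)
(2747194 + B(c))*(2926980 + (-1052 + 406)**2) = (2747194 + 33)*(2926980 + (-1052 + 406)**2) = 2747227*(2926980 + (-646)**2) = 2747227*(2926980 + 417316) = 2747227*3344296 = 9187540267192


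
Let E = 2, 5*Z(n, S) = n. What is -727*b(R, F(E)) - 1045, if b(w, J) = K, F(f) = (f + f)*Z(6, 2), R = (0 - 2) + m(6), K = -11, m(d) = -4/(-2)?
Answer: 6952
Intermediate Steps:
m(d) = 2 (m(d) = -4*(-½) = 2)
Z(n, S) = n/5
R = 0 (R = (0 - 2) + 2 = -2 + 2 = 0)
F(f) = 12*f/5 (F(f) = (f + f)*((⅕)*6) = (2*f)*(6/5) = 12*f/5)
b(w, J) = -11
-727*b(R, F(E)) - 1045 = -727*(-11) - 1045 = 7997 - 1045 = 6952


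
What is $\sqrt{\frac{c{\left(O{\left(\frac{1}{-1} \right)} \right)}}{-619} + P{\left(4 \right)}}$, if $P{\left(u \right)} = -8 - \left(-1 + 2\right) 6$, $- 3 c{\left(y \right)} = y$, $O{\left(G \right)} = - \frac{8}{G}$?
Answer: $\frac{i \sqrt{48263430}}{1857} \approx 3.7411 i$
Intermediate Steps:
$c{\left(y \right)} = - \frac{y}{3}$
$P{\left(u \right)} = -14$ ($P{\left(u \right)} = -8 - 1 \cdot 6 = -8 - 6 = -14$)
$\sqrt{\frac{c{\left(O{\left(\frac{1}{-1} \right)} \right)}}{-619} + P{\left(4 \right)}} = \sqrt{\frac{\left(- \frac{1}{3}\right) \left(- \frac{8}{\frac{1}{-1}}\right)}{-619} - 14} = \sqrt{- \frac{\left(-8\right) \frac{1}{-1}}{3} \left(- \frac{1}{619}\right) - 14} = \sqrt{- \frac{\left(-8\right) \left(-1\right)}{3} \left(- \frac{1}{619}\right) - 14} = \sqrt{\left(- \frac{1}{3}\right) 8 \left(- \frac{1}{619}\right) - 14} = \sqrt{\left(- \frac{8}{3}\right) \left(- \frac{1}{619}\right) - 14} = \sqrt{\frac{8}{1857} - 14} = \sqrt{- \frac{25990}{1857}} = \frac{i \sqrt{48263430}}{1857}$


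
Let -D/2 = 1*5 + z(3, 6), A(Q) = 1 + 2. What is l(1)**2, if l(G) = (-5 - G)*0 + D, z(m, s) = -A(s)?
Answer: 16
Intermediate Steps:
A(Q) = 3
z(m, s) = -3 (z(m, s) = -1*3 = -3)
D = -4 (D = -2*(1*5 - 3) = -2*(5 - 3) = -2*2 = -4)
l(G) = -4 (l(G) = (-5 - G)*0 - 4 = 0 - 4 = -4)
l(1)**2 = (-4)**2 = 16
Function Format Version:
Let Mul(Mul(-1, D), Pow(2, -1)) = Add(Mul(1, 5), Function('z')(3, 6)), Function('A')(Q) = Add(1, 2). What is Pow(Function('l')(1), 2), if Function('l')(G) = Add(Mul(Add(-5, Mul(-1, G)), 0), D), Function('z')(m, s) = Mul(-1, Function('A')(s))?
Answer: 16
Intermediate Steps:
Function('A')(Q) = 3
Function('z')(m, s) = -3 (Function('z')(m, s) = Mul(-1, 3) = -3)
D = -4 (D = Mul(-2, Add(Mul(1, 5), -3)) = Mul(-2, Add(5, -3)) = Mul(-2, 2) = -4)
Function('l')(G) = -4 (Function('l')(G) = Add(Mul(Add(-5, Mul(-1, G)), 0), -4) = Add(0, -4) = -4)
Pow(Function('l')(1), 2) = Pow(-4, 2) = 16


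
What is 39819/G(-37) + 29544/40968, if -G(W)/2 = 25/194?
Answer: -6593159426/42675 ≈ -1.5450e+5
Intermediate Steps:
G(W) = -25/97 (G(W) = -50/194 = -2*25/194 = -25/97)
39819/G(-37) + 29544/40968 = 39819/(-25/97) + 29544/40968 = 39819*(-97/25) + 29544*(1/40968) = -3862443/25 + 1231/1707 = -6593159426/42675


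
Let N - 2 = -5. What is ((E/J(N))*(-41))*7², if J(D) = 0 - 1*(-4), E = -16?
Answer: 8036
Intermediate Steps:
N = -3 (N = 2 - 5 = -3)
J(D) = 4 (J(D) = 0 + 4 = 4)
((E/J(N))*(-41))*7² = (-16/4*(-41))*7² = (-16*¼*(-41))*49 = -4*(-41)*49 = 164*49 = 8036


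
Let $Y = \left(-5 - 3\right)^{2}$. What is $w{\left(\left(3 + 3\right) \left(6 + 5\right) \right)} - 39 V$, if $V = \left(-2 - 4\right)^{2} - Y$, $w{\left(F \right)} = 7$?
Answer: $1099$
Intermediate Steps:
$Y = 64$ ($Y = \left(-8\right)^{2} = 64$)
$V = -28$ ($V = \left(-2 - 4\right)^{2} - 64 = \left(-6\right)^{2} - 64 = 36 - 64 = -28$)
$w{\left(\left(3 + 3\right) \left(6 + 5\right) \right)} - 39 V = 7 - -1092 = 7 + 1092 = 1099$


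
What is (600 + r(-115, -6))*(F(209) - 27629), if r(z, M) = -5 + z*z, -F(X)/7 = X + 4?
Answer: -402438400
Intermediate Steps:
F(X) = -28 - 7*X (F(X) = -7*(X + 4) = -7*(4 + X) = -28 - 7*X)
r(z, M) = -5 + z²
(600 + r(-115, -6))*(F(209) - 27629) = (600 + (-5 + (-115)²))*((-28 - 7*209) - 27629) = (600 + (-5 + 13225))*((-28 - 1463) - 27629) = (600 + 13220)*(-1491 - 27629) = 13820*(-29120) = -402438400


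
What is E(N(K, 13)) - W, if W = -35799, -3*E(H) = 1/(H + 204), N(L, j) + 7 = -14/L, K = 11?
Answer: 231225730/6459 ≈ 35799.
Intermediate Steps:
N(L, j) = -7 - 14/L
E(H) = -1/(3*(204 + H)) (E(H) = -1/(3*(H + 204)) = -1/(3*(204 + H)))
E(N(K, 13)) - W = -1/(612 + 3*(-7 - 14/11)) - 1*(-35799) = -1/(612 + 3*(-7 - 14*1/11)) + 35799 = -1/(612 + 3*(-7 - 14/11)) + 35799 = -1/(612 + 3*(-91/11)) + 35799 = -1/(612 - 273/11) + 35799 = -1/6459/11 + 35799 = -1*11/6459 + 35799 = -11/6459 + 35799 = 231225730/6459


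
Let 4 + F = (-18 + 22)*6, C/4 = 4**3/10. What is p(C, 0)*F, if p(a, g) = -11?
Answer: -220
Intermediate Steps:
C = 128/5 (C = 4*(4**3/10) = 4*(64*(1/10)) = 4*(32/5) = 128/5 ≈ 25.600)
F = 20 (F = -4 + (-18 + 22)*6 = -4 + 4*6 = -4 + 24 = 20)
p(C, 0)*F = -11*20 = -220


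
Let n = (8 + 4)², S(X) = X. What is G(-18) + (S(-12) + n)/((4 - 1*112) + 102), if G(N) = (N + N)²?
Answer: 1274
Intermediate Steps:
G(N) = 4*N² (G(N) = (2*N)² = 4*N²)
n = 144 (n = 12² = 144)
G(-18) + (S(-12) + n)/((4 - 1*112) + 102) = 4*(-18)² + (-12 + 144)/((4 - 1*112) + 102) = 4*324 + 132/((4 - 112) + 102) = 1296 + 132/(-108 + 102) = 1296 + 132/(-6) = 1296 + 132*(-⅙) = 1296 - 22 = 1274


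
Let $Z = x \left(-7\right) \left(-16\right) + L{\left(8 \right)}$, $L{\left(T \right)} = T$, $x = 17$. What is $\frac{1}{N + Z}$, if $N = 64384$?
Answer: $\frac{1}{66296} \approx 1.5084 \cdot 10^{-5}$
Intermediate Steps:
$Z = 1912$ ($Z = 17 \left(-7\right) \left(-16\right) + 8 = \left(-119\right) \left(-16\right) + 8 = 1904 + 8 = 1912$)
$\frac{1}{N + Z} = \frac{1}{64384 + 1912} = \frac{1}{66296}$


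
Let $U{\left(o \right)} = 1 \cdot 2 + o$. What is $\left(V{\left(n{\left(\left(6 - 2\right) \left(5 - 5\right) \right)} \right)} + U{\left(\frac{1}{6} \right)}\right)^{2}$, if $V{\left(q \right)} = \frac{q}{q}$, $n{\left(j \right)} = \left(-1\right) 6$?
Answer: $\frac{361}{36} \approx 10.028$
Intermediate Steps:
$n{\left(j \right)} = -6$
$V{\left(q \right)} = 1$
$U{\left(o \right)} = 2 + o$
$\left(V{\left(n{\left(\left(6 - 2\right) \left(5 - 5\right) \right)} \right)} + U{\left(\frac{1}{6} \right)}\right)^{2} = \left(1 + \left(2 + \frac{1}{6}\right)\right)^{2} = \left(1 + \frac{13}{6}\right)^{2} = \left(\frac{19}{6}\right)^{2} = \frac{361}{36}$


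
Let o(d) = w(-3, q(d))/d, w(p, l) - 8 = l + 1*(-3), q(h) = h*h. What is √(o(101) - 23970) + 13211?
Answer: 13211 + 2*I*√60871791/101 ≈ 13211.0 + 154.5*I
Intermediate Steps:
q(h) = h²
w(p, l) = 5 + l (w(p, l) = 8 + (l + 1*(-3)) = 8 + (l - 3) = 8 + (-3 + l) = 5 + l)
o(d) = (5 + d²)/d
√(o(101) - 23970) + 13211 = √((101 + 5/101) - 23970) + 13211 = √(10206/101 - 23970) + 13211 = √(-2410764/101) + 13211 = 2*I*√60871791/101 + 13211 = 13211 + 2*I*√60871791/101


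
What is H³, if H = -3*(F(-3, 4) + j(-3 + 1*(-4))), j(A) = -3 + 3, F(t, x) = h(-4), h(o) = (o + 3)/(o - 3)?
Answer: -27/343 ≈ -0.078717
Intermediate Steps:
h(o) = (3 + o)/(-3 + o)
F(t, x) = ⅐ (F(t, x) = (3 - 4)/(-3 - 4) = -1/(-7) = -⅐*(-1) = ⅐)
j(A) = 0
H = -3/7 (H = -3*(⅐ + 0) = -3*⅐ = -3/7 ≈ -0.42857)
H³ = (-3/7)³ = -27/343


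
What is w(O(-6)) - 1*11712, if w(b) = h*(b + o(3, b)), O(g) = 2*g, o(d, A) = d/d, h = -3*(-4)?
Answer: -11844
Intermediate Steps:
h = 12
o(d, A) = 1
w(b) = 12 + 12*b (w(b) = 12*(b + 1) = 12*(1 + b) = 12 + 12*b)
w(O(-6)) - 1*11712 = (12 + 12*(2*(-6))) - 1*11712 = (12 + 12*(-12)) - 11712 = (12 - 144) - 11712 = -132 - 11712 = -11844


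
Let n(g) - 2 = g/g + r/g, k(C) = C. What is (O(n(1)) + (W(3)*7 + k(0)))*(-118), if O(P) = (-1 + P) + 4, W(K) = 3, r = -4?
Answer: -2714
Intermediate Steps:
n(g) = 3 - 4/g (n(g) = 2 + (g/g - 4/g) = 2 + (1 - 4/g) = 3 - 4/g)
O(P) = 3 + P
(O(n(1)) + (W(3)*7 + k(0)))*(-118) = ((3 + (3 - 4/1)) + (3*7 + 0))*(-118) = ((3 + (3 - 4*1)) + (21 + 0))*(-118) = ((3 + (3 - 4)) + 21)*(-118) = ((3 - 1) + 21)*(-118) = (2 + 21)*(-118) = 23*(-118) = -2714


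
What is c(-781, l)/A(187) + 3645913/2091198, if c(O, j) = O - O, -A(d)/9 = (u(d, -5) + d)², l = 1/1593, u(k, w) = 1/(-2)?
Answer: 3645913/2091198 ≈ 1.7435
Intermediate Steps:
u(k, w) = -½
l = 1/1593 ≈ 0.00062775
A(d) = -9*(-½ + d)²
c(O, j) = 0
c(-781, l)/A(187) + 3645913/2091198 = 0/((-9*(-1 + 2*187)²/4)) + 3645913/2091198 = 0/((-9*(-1 + 374)²/4)) + 3645913*(1/2091198) = 0/((-9/4*373²)) + 3645913/2091198 = 0/((-9/4*139129)) + 3645913/2091198 = 0/(-1252161/4) + 3645913/2091198 = 0*(-4/1252161) + 3645913/2091198 = 0 + 3645913/2091198 = 3645913/2091198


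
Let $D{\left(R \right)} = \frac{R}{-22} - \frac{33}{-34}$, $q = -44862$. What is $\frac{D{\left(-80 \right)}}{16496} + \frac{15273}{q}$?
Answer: $- \frac{15691589561}{46129381408} \approx -0.34016$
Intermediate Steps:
$D{\left(R \right)} = \frac{33}{34} - \frac{R}{22}$ ($D{\left(R \right)} = R \left(- \frac{1}{22}\right) - - \frac{33}{34} = - \frac{R}{22} + \frac{33}{34} = \frac{33}{34} - \frac{R}{22}$)
$\frac{D{\left(-80 \right)}}{16496} + \frac{15273}{q} = \frac{\frac{33}{34} - - \frac{40}{11}}{16496} + \frac{15273}{-44862} = \left(\frac{33}{34} + \frac{40}{11}\right) \frac{1}{16496} + 15273 \left(- \frac{1}{44862}\right) = \frac{1723}{374} \cdot \frac{1}{16496} - \frac{5091}{14954} = \frac{1723}{6169504} - \frac{5091}{14954} = - \frac{15691589561}{46129381408}$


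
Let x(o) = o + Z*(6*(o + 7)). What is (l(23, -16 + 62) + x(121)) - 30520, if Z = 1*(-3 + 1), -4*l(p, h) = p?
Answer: -127763/4 ≈ -31941.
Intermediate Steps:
l(p, h) = -p/4
Z = -2 (Z = 1*(-2) = -2)
x(o) = -84 - 11*o (x(o) = o - 12*(o + 7) = o - 12*(7 + o) = o - 2*(42 + 6*o) = o + (-84 - 12*o) = -84 - 11*o)
(l(23, -16 + 62) + x(121)) - 30520 = (-¼*23 + (-84 - 11*121)) - 30520 = (-23/4 + (-84 - 1331)) - 30520 = (-23/4 - 1415) - 30520 = -5683/4 - 30520 = -127763/4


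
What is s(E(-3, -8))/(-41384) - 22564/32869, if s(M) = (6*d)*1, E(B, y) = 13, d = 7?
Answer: -66797791/97160764 ≈ -0.68750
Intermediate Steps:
s(M) = 42 (s(M) = (6*7)*1 = 42*1 = 42)
s(E(-3, -8))/(-41384) - 22564/32869 = 42/(-41384) - 22564/32869 = 42*(-1/41384) - 22564*1/32869 = -3/2956 - 22564/32869 = -66797791/97160764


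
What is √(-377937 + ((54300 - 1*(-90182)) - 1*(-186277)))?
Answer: 3*I*√5242 ≈ 217.21*I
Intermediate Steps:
√(-377937 + ((54300 - 1*(-90182)) - 1*(-186277))) = √(-377937 + ((54300 + 90182) + 186277)) = √(-377937 + (144482 + 186277)) = √(-377937 + 330759) = √(-47178) = 3*I*√5242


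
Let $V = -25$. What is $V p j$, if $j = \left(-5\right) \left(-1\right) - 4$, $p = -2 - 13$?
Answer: $375$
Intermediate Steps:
$p = -15$ ($p = -2 - 13 = -15$)
$j = 1$ ($j = 5 - 4 = 1$)
$V p j = \left(-25\right) \left(-15\right) 1 = 375 \cdot 1 = 375$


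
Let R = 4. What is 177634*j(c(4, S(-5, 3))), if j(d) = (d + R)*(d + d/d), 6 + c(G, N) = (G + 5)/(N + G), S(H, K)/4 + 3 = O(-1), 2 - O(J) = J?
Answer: -976987/8 ≈ -1.2212e+5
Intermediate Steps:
O(J) = 2 - J
S(H, K) = 0 (S(H, K) = -12 + 4*(2 - 1*(-1)) = -12 + 4*(2 + 1) = -12 + 4*3 = -12 + 12 = 0)
c(G, N) = -6 + (5 + G)/(G + N) (c(G, N) = -6 + (G + 5)/(N + G) = -6 + (5 + G)/(G + N))
j(d) = (1 + d)*(4 + d) (j(d) = (d + 4)*(d + d/d) = (4 + d)*(d + 1) = (4 + d)*(1 + d) = (1 + d)*(4 + d))
177634*j(c(4, S(-5, 3))) = 177634*(4 + ((5 - 6*0 - 5*4)/(4 + 0))² + 5*((5 - 6*0 - 5*4)/(4 + 0))) = 177634*(4 + ((5 + 0 - 20)/4)² + 5*((5 + 0 - 20)/4)) = 177634*(4 + ((¼)*(-15))² + 5*((¼)*(-15))) = 177634*(4 + (-15/4)² + 5*(-15/4)) = 177634*(4 + 225/16 - 75/4) = 177634*(-11/16) = -976987/8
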